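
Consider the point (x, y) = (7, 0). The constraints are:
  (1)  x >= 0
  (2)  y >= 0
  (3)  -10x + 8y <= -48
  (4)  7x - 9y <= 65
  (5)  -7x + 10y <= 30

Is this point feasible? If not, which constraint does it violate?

feasible

(1): 7 ≥ 0 ✓
(2): 0 ≥ 0 ✓
(3): -70 ≤ -48 ✓
(4): 49 ≤ 65 ✓
(5): -49 ≤ 30 ✓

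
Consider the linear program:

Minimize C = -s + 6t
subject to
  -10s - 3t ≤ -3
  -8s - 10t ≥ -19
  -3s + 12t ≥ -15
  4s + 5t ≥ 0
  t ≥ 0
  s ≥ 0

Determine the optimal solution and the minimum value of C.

Feasible corners and C = -s + 6t:
  (3/10, 0) → C = -3/10
  (0, 1) → C = 6
  (19/8, 0) → C = -19/8
  (0, 19/10) → C = 57/5

At the optimal vertex, -8s - 10t = -19 and t = 0.
Solving simultaneously gives s = 19/8, t = 0.

s = 19/8, t = 0, minimum C = -19/8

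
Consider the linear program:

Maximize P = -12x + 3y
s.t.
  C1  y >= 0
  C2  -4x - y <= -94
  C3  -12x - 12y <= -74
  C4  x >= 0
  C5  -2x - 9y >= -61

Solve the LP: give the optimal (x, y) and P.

Corner points and P = -12x + 3y:
  (47/2, 0) → P = -282
  (61/2, 0) → P = -366
  (785/34, 28/17) → P = -4626/17

x = 785/34, y = 28/17, maximum P = -4626/17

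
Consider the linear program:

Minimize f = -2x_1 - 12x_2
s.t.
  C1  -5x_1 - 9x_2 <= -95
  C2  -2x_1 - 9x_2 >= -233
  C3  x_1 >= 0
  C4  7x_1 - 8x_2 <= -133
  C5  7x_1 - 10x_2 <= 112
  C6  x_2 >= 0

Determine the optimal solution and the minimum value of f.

At the optimal vertex, -2x_1 - 9x_2 = -233 and x_1 = 0.
Solving simultaneously gives x_1 = 0, x_2 = 233/9.

x_1 = 0, x_2 = 233/9, minimum f = -932/3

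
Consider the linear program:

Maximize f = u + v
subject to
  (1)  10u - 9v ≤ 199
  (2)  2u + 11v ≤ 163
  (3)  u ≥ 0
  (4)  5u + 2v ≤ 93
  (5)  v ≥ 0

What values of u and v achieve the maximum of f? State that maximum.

Vertices and f = u + v:
  (0, 163/11) → f = 163/11
  (41/3, 37/3) → f = 26
  (0, 0) → f = 0
  (93/5, 0) → f = 93/5

The optimum lies where 2u + 11v = 163 and 5u + 2v = 93.
Solving simultaneously gives u = 41/3, v = 37/3.

u = 41/3, v = 37/3, maximum f = 26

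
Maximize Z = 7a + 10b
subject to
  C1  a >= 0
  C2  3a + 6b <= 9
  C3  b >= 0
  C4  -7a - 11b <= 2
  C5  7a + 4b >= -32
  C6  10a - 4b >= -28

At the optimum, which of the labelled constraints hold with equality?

C2 and C3

Extreme points and Z = 7a + 10b:
  (0, 3/2) → Z = 15
  (0, 0) → Z = 0
  (3, 0) → Z = 21

The maximum is at (3, 0). Substituting into each constraint, equality holds for C2 and C3; the remaining constraints have slack.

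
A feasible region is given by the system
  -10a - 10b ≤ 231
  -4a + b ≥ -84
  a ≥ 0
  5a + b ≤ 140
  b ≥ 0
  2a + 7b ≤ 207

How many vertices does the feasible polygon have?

5

Of the 15 pairwise boundary intersections, those satisfying every inequality are:
  (224/9, 140/9)
  (21, 0)
  (0, 0)
  (0, 207/7)
  (773/33, 755/33)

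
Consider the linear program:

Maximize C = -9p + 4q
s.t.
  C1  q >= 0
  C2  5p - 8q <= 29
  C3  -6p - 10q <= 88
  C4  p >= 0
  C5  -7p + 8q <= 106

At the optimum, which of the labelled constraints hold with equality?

C4 and C5

Feasible corners and C = -9p + 4q:
  (29/5, 0) → C = -261/5
  (0, 0) → C = 0
  (0, 53/4) → C = 53
The feasible region is unbounded (it extends along (8, 7), (8, 5)), but C strictly decreases along every unbounded feasible direction, so there is no improving ray and the maximum is attained at a vertex.

The maximum is at (0, 53/4). Substituting into each constraint, equality holds for C4 and C5; the remaining constraints have slack.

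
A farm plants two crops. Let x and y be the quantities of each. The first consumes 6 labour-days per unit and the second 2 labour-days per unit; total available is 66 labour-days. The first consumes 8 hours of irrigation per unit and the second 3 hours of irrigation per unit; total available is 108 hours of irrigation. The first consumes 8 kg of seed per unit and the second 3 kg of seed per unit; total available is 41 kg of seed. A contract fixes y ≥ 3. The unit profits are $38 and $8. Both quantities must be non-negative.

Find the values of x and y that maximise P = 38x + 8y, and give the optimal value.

Feasible corners and P = 38x + 8y:
  (0, 41/3) → P = 328/3
  (0, 3) → P = 24
  (4, 3) → P = 176

The optimum lies where 8x + 3y = 41 and y = 3.
Solving simultaneously gives x = 4, y = 3.

x = 4, y = 3, maximum P = 176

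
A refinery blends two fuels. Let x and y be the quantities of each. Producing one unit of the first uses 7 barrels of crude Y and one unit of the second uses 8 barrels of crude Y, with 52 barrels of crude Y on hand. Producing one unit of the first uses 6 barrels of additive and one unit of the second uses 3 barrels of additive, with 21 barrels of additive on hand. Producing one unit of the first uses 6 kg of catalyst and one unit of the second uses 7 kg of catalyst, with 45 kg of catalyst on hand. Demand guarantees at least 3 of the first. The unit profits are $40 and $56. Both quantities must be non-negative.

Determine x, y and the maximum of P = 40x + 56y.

x = 3, y = 1, maximum P = 176

Vertices and P = 40x + 56y:
  (7/2, 0) → P = 140
  (3, 0) → P = 120
  (3, 1) → P = 176

The optimum lies where 6x + 3y = 21 and x = 3.
Solving simultaneously gives x = 3, y = 1.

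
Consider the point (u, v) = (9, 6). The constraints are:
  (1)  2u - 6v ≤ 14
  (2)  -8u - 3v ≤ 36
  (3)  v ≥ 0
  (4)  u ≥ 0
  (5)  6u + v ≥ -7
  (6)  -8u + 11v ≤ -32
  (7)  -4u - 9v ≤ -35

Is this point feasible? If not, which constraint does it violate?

not feasible — violates (6)

Constraint (6): -8u + 11v = -6, which is not ≤ -32. All other constraints are satisfied.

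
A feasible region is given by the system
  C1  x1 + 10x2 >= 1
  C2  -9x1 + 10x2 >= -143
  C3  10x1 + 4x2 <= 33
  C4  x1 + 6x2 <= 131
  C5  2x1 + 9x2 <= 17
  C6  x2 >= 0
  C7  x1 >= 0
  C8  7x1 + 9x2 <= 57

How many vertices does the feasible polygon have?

The feasible vertices (each the meet of two boundaries and inside every other half-plane) are:
  (1, 0)
  (0, 1/10)
  (229/82, 52/41)
  (33/10, 0)
  (0, 17/9)

5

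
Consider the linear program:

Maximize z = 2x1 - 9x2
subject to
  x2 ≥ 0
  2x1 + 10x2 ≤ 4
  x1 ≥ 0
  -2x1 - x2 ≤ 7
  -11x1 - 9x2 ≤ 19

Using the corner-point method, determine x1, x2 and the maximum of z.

x1 = 2, x2 = 0, maximum z = 4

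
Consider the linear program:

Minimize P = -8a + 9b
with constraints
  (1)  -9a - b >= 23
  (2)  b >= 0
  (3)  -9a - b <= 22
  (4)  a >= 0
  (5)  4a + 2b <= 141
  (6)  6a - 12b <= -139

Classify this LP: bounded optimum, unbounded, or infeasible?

infeasible

Constraints -9a - b ≥ 23 and -9a - b ≤ 22 have parallel boundaries but demand opposite sides — no point can satisfy both, so the region is empty.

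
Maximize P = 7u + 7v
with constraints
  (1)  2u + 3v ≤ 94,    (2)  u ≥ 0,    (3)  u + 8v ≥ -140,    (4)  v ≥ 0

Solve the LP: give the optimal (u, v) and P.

u = 47, v = 0, maximum P = 329

Extreme points and P = 7u + 7v:
  (0, 94/3) → P = 658/3
  (47, 0) → P = 329
  (0, 0) → P = 0

The binding constraints are 2u + 3v = 94 and v = 0.
Solving simultaneously gives u = 47, v = 0.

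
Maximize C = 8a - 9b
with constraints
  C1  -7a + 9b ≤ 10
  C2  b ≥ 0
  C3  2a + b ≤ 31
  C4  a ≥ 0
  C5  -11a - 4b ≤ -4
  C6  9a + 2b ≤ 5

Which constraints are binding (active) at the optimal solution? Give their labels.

Extreme points and C = 8a - 9b:
  (0, 10/9) → C = -10
  (5/19, 25/19) → C = -185/19
  (4/11, 0) → C = 32/11
  (5/9, 0) → C = 40/9
  (0, 1) → C = -9

The maximum is at (5/9, 0). Substituting into each constraint, equality holds for C2 and C6; the remaining constraints have slack.

C2 and C6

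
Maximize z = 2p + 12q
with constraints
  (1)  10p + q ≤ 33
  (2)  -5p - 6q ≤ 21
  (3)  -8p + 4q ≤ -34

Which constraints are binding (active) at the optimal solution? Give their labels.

(1) and (3)

Extreme points and z = 2p + 12q:
  (219/55, -75/11) → z = -4062/55
  (83/24, -19/12) → z = -145/12
  (30/17, -169/34) → z = -954/17

The maximum is at (83/24, -19/12). Substituting into each constraint, equality holds for (1) and (3); the remaining constraints have slack.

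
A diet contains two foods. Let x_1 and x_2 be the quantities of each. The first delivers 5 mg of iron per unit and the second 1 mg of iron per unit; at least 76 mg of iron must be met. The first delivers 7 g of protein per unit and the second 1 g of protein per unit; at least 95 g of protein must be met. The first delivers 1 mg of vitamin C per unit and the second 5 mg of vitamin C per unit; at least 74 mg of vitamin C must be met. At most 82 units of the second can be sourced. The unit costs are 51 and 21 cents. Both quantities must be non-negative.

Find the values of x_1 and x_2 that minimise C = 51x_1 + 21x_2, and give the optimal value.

The feasible region is unbounded (it extends along (1, 0)), but C strictly increases along every unbounded feasible direction, so there is no improving ray and the minimum is attained at a vertex.

The binding constraints are 5x_1 + x_2 = 76 and x_1 + 5x_2 = 74.
Solving simultaneously gives x_1 = 51/4, x_2 = 49/4.

x_1 = 51/4, x_2 = 49/4, minimum C = 1815/2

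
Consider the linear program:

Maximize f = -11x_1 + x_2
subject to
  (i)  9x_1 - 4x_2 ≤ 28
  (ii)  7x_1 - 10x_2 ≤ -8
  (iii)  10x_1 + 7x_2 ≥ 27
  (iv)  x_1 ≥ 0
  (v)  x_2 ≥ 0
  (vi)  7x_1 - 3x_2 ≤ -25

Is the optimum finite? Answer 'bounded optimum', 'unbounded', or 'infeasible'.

From the feasible point (0, 25/3), moving in the direction (0, 1) keeps every constraint satisfied while f increases without bound.

unbounded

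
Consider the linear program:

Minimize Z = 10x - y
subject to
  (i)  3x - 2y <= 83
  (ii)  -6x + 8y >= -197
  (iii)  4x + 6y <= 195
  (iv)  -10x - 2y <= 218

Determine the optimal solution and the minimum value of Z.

x = -849/26, y = 1411/26, minimum Z = -9901/26

Feasible corners and Z = 10x - y:
  (45/2, -31/4) → Z = 931/4
  (444/13, 253/26) → Z = 8627/26
  (-675/46, -1639/46) → Z = -5111/46
  (-849/26, 1411/26) → Z = -9901/26

At the optimal vertex, 4x + 6y = 195 and -10x - 2y = 218.
Solving simultaneously gives x = -849/26, y = 1411/26.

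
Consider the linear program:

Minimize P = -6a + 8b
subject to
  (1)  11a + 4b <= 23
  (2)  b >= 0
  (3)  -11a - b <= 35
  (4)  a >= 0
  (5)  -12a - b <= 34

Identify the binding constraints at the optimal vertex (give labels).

(1) and (2)

Corner points and P = -6a + 8b:
  (23/11, 0) → P = -138/11
  (0, 23/4) → P = 46
  (0, 0) → P = 0

The minimum is at (23/11, 0). Substituting into each constraint, equality holds for (1) and (2); the remaining constraints have slack.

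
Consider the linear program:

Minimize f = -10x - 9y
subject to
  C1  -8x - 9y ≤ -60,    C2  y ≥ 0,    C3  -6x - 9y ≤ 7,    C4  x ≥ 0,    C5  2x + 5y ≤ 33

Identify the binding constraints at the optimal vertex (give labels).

Feasible corners and f = -10x - 9y:
  (15/2, 0) → f = -75
  (3/22, 72/11) → f = -663/11
  (33/2, 0) → f = -165

The minimum is at (33/2, 0). Substituting into each constraint, equality holds for C2 and C5; the remaining constraints have slack.

C2 and C5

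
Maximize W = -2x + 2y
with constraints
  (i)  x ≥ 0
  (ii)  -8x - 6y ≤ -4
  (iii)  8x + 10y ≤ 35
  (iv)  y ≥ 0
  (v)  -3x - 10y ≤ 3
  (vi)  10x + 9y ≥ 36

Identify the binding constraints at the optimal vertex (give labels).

(iii) and (vi)

Feasible corners and W = -2x + 2y:
  (35/8, 0) → W = -35/4
  (45/28, 31/14) → W = 17/14
  (18/5, 0) → W = -36/5

The maximum is at (45/28, 31/14). Substituting into each constraint, equality holds for (iii) and (vi); the remaining constraints have slack.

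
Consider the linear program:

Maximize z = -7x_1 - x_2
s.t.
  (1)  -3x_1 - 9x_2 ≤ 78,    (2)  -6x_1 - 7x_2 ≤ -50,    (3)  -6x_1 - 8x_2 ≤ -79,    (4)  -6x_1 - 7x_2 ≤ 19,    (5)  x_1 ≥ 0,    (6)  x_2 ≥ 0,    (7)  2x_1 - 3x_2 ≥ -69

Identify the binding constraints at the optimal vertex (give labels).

Corner points and z = -7x_1 - x_2:
  (0, 79/8) → z = -79/8
  (79/6, 0) → z = -553/6
  (0, 23) → z = -23
The feasible region is unbounded (it extends along (1, 0), (3, 2)), but z strictly decreases along every unbounded feasible direction, so there is no improving ray and the maximum is attained at a vertex.

The maximum is at (0, 79/8). Substituting into each constraint, equality holds for (3) and (5); the remaining constraints have slack.

(3) and (5)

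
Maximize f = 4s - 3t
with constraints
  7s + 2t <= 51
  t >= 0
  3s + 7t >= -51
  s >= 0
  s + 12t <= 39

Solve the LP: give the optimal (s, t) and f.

Extreme points and f = 4s - 3t:
  (51/7, 0) → f = 204/7
  (267/41, 111/41) → f = 735/41
  (0, 0) → f = 0
  (0, 13/4) → f = -39/4

s = 51/7, t = 0, maximum f = 204/7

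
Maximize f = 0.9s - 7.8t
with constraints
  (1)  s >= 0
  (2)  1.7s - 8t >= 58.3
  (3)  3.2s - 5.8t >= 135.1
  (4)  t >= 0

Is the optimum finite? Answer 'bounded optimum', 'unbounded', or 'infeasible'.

unbounded

From the feasible point (37133/787, 4311/1574), moving in the direction (1, 0) keeps every constraint satisfied while f increases without bound.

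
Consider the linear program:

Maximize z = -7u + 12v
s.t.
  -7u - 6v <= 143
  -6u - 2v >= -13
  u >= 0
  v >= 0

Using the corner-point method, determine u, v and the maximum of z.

u = 0, v = 13/2, maximum z = 78

Vertices and z = -7u + 12v:
  (0, 13/2) → z = 78
  (13/6, 0) → z = -91/6
  (0, 0) → z = 0

The optimum lies where -6u - 2v = -13 and u = 0.
Solving simultaneously gives u = 0, v = 13/2.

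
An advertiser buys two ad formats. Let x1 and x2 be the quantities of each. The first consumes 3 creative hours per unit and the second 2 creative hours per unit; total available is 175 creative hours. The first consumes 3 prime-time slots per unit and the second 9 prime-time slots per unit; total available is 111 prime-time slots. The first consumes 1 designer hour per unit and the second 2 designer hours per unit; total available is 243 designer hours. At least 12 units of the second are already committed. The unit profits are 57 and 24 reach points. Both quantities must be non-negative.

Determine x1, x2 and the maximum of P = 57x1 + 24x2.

x1 = 1, x2 = 12, maximum P = 345

Corner points and P = 57x1 + 24x2:
  (0, 37/3) → P = 296
  (0, 12) → P = 288
  (1, 12) → P = 345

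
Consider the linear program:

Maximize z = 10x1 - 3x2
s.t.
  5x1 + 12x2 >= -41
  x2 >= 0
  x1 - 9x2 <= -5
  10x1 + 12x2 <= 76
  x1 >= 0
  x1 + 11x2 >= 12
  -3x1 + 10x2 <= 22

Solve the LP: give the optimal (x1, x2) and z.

Extreme points and z = 10x1 - 3x2:
  (104/17, 21/17) → z = 977/17
  (53/20, 17/20) → z = 479/20
  (62/17, 56/17) → z = 452/17
  (0, 12/11) → z = -36/11
  (0, 11/5) → z = -33/5

At the optimal vertex, x1 - 9x2 = -5 and 10x1 + 12x2 = 76.
Solving simultaneously gives x1 = 104/17, x2 = 21/17.

x1 = 104/17, x2 = 21/17, maximum z = 977/17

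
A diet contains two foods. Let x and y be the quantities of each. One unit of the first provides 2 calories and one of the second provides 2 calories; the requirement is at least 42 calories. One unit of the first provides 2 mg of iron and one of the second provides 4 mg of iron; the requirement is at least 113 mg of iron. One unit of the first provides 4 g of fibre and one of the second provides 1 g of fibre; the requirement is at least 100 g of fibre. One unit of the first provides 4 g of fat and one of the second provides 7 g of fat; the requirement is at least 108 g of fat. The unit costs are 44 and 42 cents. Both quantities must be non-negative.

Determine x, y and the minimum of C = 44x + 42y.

Extreme points and C = 44x + 42y:
  (0, 100) → C = 4200
  (113/2, 0) → C = 2486
  (41/2, 18) → C = 1658
The feasible region is unbounded (it extends along (0, 1), (1, 0)), but C strictly increases along every unbounded feasible direction, so there is no improving ray and the minimum is attained at a vertex.

At the optimal vertex, 2x + 4y = 113 and 4x + y = 100.
Solving simultaneously gives x = 41/2, y = 18.

x = 41/2, y = 18, minimum C = 1658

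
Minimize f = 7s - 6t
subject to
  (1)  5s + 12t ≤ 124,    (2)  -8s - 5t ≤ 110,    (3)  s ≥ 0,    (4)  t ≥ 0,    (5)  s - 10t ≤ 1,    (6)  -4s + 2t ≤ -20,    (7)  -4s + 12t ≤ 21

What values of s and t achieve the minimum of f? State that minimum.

s = 141/20, t = 41/10, minimum f = 99/4

Vertices and f = 7s - 6t:
  (626/31, 119/62) → f = 4025/31
  (103/9, 601/108) → f = 841/18
  (99/19, 8/19) → f = 645/19
  (141/20, 41/10) → f = 99/4

At the optimal vertex, -4s + 2t = -20 and -4s + 12t = 21.
Solving simultaneously gives s = 141/20, t = 41/10.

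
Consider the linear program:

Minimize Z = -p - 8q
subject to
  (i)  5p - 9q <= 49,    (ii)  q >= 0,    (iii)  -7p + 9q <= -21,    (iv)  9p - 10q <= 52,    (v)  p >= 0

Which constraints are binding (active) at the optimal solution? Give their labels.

Feasible corners and Z = -p - 8q:
  (3, 0) → Z = -3
  (52/9, 0) → Z = -52/9
  (258/11, 175/11) → Z = -1658/11

The minimum is at (258/11, 175/11). Substituting into each constraint, equality holds for (iii) and (iv); the remaining constraints have slack.

(iii) and (iv)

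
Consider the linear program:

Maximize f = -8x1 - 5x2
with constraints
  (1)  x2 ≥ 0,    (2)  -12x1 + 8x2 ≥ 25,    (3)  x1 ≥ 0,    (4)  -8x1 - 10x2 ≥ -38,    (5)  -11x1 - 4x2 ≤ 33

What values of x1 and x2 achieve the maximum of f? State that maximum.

At the optimal vertex, -12x1 + 8x2 = 25 and x1 = 0.
Solving simultaneously gives x1 = 0, x2 = 25/8.

x1 = 0, x2 = 25/8, maximum f = -125/8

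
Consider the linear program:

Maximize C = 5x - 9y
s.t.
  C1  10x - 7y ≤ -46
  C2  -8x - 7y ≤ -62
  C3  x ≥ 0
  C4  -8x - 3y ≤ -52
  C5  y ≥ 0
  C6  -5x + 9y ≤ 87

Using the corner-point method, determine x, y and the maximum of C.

x = 113/43, y = 444/43, maximum C = -3431/43

Corner points and C = 5x - 9y:
  (113/43, 444/43) → C = -3431/43
  (39/11, 128/11) → C = -87
  (69/29, 956/87) → C = -87

At the optimal vertex, 10x - 7y = -46 and -8x - 3y = -52.
Solving simultaneously gives x = 113/43, y = 444/43.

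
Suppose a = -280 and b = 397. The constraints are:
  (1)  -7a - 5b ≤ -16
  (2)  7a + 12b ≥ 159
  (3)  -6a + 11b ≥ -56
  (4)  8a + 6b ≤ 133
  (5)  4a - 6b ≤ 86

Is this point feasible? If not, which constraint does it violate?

Constraint (4): 8a + 6b = 142, which is not ≤ 133. All other constraints are satisfied.

not feasible — violates (4)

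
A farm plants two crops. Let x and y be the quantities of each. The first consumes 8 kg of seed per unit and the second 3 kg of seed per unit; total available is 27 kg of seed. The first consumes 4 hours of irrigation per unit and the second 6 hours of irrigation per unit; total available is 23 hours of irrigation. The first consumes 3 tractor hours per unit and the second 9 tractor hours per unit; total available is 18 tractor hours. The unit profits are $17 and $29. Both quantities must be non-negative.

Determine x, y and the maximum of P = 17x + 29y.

Corner points and P = 17x + 29y:
  (0, 0) → P = 0
  (0, 2) → P = 58
  (27/8, 0) → P = 459/8
  (3, 1) → P = 80

x = 3, y = 1, maximum P = 80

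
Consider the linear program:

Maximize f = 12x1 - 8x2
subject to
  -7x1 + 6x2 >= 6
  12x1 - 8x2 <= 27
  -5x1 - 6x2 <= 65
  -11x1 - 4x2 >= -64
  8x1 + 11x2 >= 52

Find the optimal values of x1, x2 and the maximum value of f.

Feasible corners and f = 12x1 - 8x2:
  (180/47, 257/47) → f = 104/47
  (246/125, 412/125) → f = -344/125
  (-1027/7, 780/7) → f = -2652
The feasible region is unbounded (it extends along (-4, 11), (-6, 5)), but f strictly decreases along every unbounded feasible direction, so there is no improving ray and the maximum is attained at a vertex.

At the optimal vertex, -7x1 + 6x2 = 6 and -11x1 - 4x2 = -64.
Solving simultaneously gives x1 = 180/47, x2 = 257/47.

x1 = 180/47, x2 = 257/47, maximum f = 104/47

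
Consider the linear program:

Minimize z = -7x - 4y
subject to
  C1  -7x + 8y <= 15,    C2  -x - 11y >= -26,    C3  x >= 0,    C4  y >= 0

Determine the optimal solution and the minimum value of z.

x = 26, y = 0, minimum z = -182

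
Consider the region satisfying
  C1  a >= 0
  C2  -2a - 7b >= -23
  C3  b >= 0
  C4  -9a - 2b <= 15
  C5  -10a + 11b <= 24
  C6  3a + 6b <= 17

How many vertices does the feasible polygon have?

Intersecting each pair of boundary lines and keeping only the points that satisfy every inequality leaves:
  (0, 0)
  (0, 24/11)
  (17/3, 0)
  (43/93, 242/93)

4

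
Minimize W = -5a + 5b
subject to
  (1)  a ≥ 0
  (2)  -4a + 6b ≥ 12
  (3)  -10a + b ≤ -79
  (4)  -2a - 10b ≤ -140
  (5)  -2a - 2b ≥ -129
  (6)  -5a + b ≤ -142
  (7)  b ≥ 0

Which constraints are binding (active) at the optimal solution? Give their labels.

Vertices and W = -5a + 5b:
  (75/2, 27) → W = -105/2
  (432/13, 314/13) → W = -590/13
  (413/12, 361/12) → W = -65/3

The minimum is at (75/2, 27). Substituting into each constraint, equality holds for (2) and (5); the remaining constraints have slack.

(2) and (5)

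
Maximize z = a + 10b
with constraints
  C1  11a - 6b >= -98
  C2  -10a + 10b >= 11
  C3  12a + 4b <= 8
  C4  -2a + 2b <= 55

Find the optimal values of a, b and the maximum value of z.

Corner points and z = a + 10b:
  (-457/25, -859/50) → z = -4752/25
  (-86/29, 316/29) → z = 106
  (9/40, 53/40) → z = 539/40

The binding constraints are 11a - 6b = -98 and 12a + 4b = 8.
Solving simultaneously gives a = -86/29, b = 316/29.

a = -86/29, b = 316/29, maximum z = 106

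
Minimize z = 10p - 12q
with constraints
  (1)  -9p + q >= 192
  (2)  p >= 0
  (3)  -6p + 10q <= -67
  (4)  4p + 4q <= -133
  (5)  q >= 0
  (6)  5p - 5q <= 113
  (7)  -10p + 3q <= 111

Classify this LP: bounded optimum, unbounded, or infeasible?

infeasible

The boundaries 5p - 5q = 113 and -10p + 3q = 111 meet at (-894/35, -337/7), but that point violates -9p + q ≥ 192. Every candidate vertex is excluded by some other constraint, so the feasible region is empty.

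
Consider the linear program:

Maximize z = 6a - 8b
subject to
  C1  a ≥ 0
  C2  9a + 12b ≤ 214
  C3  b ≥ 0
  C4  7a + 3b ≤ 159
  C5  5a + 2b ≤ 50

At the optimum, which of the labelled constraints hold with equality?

Corner points and z = 6a - 8b:
  (0, 107/6) → z = -428/3
  (0, 0) → z = 0
  (86/21, 310/21) → z = -1964/21
  (10, 0) → z = 60

The maximum is at (10, 0). Substituting into each constraint, equality holds for C3 and C5; the remaining constraints have slack.

C3 and C5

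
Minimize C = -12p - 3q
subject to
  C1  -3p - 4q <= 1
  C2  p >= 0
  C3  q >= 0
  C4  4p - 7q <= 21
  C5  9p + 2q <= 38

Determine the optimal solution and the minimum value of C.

p = 0, q = 19, minimum C = -57

Extreme points and C = -12p - 3q:
  (0, 0) → C = 0
  (0, 19) → C = -57
  (38/9, 0) → C = -152/3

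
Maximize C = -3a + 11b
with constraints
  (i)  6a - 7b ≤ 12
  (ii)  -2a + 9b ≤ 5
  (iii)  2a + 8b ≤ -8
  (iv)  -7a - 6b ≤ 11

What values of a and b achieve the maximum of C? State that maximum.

a = -10/11, b = -17/22, maximum C = -127/22

Corner points and C = -3a + 11b:
  (20/31, -36/31) → C = -456/31
  (-1/17, -30/17) → C = -327/17
  (-10/11, -17/22) → C = -127/22

The optimum lies where 2a + 8b = -8 and -7a - 6b = 11.
Solving simultaneously gives a = -10/11, b = -17/22.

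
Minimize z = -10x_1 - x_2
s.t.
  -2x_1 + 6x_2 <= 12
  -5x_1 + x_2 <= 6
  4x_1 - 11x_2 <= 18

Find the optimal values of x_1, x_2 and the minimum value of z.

x_1 = 120, x_2 = 42, minimum z = -1242

Feasible corners and z = -10x_1 - x_2:
  (-6/7, 12/7) → z = 48/7
  (120, 42) → z = -1242
  (-28/17, -38/17) → z = 318/17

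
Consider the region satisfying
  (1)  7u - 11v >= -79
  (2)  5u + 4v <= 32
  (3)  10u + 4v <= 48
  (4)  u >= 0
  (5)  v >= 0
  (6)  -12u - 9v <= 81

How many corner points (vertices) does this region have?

5

The feasible vertices (each the meet of two boundaries and inside every other half-plane) are:
  (36/83, 619/83)
  (0, 79/11)
  (16/5, 4)
  (24/5, 0)
  (0, 0)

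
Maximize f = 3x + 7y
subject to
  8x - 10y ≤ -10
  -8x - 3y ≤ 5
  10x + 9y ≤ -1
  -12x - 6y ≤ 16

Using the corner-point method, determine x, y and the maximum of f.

x = -1, y = 1, maximum f = 4

Corner points and f = 3x + 7y:
  (-10/13, 5/13) → f = 5/13
  (-25/43, 23/43) → f = 2
  (-1, 1) → f = 4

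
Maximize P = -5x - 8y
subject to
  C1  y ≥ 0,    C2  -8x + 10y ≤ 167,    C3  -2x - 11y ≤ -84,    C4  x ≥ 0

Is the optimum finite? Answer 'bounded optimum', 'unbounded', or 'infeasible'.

bounded optimum

Corner points and P = -5x - 8y:
  (42, 0) → P = -210
  (0, 167/10) → P = -668/5
  (0, 84/11) → P = -672/11
The feasible region has finitely many vertices and no improving ray; the maximum is -672/11 at (0, 84/11).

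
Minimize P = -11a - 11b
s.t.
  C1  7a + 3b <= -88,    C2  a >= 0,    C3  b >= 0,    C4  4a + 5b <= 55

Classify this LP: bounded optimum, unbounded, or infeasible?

infeasible

The boundaries 7a + 3b = -88 and a = 0 meet at (0, -88/3), but that point violates b ≥ 0. Every candidate vertex is excluded by some other constraint, so the feasible region is empty.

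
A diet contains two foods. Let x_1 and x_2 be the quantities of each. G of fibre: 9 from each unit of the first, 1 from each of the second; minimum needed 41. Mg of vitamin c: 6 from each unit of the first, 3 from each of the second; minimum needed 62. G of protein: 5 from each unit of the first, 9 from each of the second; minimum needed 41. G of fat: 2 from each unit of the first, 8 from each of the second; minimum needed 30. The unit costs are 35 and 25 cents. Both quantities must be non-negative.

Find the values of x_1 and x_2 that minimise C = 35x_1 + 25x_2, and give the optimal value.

x_1 = 29/3, x_2 = 4/3, minimum C = 1115/3

The feasible region is unbounded (it extends along (0, 1), (1, 0)), but C strictly increases along every unbounded feasible direction, so there is no improving ray and the minimum is attained at a vertex.

The optimum lies where 6x_1 + 3x_2 = 62 and 2x_1 + 8x_2 = 30.
Solving simultaneously gives x_1 = 29/3, x_2 = 4/3.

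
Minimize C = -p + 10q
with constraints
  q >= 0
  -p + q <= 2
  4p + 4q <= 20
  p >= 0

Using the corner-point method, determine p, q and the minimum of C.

Corner points and C = -p + 10q:
  (5, 0) → C = -5
  (0, 0) → C = 0
  (3/2, 7/2) → C = 67/2
  (0, 2) → C = 20

p = 5, q = 0, minimum C = -5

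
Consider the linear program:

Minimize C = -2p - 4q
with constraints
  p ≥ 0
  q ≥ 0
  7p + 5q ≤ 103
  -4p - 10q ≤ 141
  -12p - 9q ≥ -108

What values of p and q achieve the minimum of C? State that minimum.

Feasible corners and C = -2p - 4q:
  (0, 0) → C = 0
  (0, 12) → C = -48
  (9, 0) → C = -18

At the optimal vertex, p = 0 and -12p - 9q = -108.
Solving simultaneously gives p = 0, q = 12.

p = 0, q = 12, minimum C = -48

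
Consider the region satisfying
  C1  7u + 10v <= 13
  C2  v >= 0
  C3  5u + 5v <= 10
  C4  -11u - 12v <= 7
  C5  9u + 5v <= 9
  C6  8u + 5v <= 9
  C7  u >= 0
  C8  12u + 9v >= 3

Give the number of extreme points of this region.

Intersecting each pair of boundary lines and keeping only the points that satisfy every inequality leaves:
  (5/11, 54/55)
  (0, 13/10)
  (1, 0)
  (1/4, 0)
  (0, 1/3)

5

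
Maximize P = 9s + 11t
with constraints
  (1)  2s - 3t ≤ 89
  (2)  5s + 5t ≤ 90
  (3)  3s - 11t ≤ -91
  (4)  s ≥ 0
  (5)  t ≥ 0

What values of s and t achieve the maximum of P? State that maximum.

Corner points and P = 9s + 11t:
  (107/14, 145/14) → P = 1279/7
  (0, 18) → P = 198
  (0, 91/11) → P = 91

The binding constraints are 5s + 5t = 90 and s = 0.
Solving simultaneously gives s = 0, t = 18.

s = 0, t = 18, maximum P = 198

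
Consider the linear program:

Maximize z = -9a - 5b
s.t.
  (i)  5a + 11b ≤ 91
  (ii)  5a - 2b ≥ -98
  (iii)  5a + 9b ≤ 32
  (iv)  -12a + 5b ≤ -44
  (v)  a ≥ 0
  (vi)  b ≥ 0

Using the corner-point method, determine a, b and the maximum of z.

a = 11/3, b = 0, maximum z = -33

The optimum lies where -12a + 5b = -44 and b = 0.
Solving simultaneously gives a = 11/3, b = 0.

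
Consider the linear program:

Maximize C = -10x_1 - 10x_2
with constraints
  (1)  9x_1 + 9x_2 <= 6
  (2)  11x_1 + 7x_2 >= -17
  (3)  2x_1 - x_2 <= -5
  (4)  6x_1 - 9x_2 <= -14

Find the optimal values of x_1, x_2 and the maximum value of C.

Feasible corners and C = -10x_1 - 10x_2:
  (-65/12, 73/12) → C = -20/3
  (-13/9, 19/9) → C = -20/3
  (-52/25, 21/25) → C = 62/5

The binding constraints are 11x_1 + 7x_2 = -17 and 2x_1 - x_2 = -5.
Solving simultaneously gives x_1 = -52/25, x_2 = 21/25.

x_1 = -52/25, x_2 = 21/25, maximum C = 62/5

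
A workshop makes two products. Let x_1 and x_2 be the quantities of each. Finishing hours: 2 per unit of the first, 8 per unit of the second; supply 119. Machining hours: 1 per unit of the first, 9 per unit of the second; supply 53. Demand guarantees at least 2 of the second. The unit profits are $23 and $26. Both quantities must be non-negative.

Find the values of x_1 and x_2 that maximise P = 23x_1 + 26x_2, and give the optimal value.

Vertices and P = 23x_1 + 26x_2:
  (0, 53/9) → P = 1378/9
  (0, 2) → P = 52
  (35, 2) → P = 857

At the optimal vertex, x_1 + 9x_2 = 53 and x_2 = 2.
Solving simultaneously gives x_1 = 35, x_2 = 2.

x_1 = 35, x_2 = 2, maximum P = 857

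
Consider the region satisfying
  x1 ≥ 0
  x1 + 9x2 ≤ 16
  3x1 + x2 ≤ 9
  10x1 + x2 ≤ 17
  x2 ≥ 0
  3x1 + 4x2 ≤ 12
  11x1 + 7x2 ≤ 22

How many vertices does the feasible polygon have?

5

Of the 21 pairwise boundary intersections, those satisfying every inequality are:
  (0, 16/9)
  (0, 0)
  (43/46, 77/46)
  (17/10, 0)
  (97/59, 33/59)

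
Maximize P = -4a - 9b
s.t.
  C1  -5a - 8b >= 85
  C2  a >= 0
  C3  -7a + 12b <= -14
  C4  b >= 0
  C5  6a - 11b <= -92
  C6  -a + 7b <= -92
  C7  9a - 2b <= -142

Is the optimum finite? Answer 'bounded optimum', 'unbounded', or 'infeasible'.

infeasible

The boundaries -a + 7b = -92 and 9a - 2b = -142 meet at (-1178/61, -970/61), but that point violates a ≥ 0. Every candidate vertex is excluded by some other constraint, so the feasible region is empty.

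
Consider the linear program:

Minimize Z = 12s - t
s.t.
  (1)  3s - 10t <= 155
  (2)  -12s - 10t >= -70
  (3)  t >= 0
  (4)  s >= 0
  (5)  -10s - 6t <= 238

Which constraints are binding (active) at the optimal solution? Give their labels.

Feasible corners and Z = 12s - t:
  (35/6, 0) → Z = 70
  (0, 7) → Z = -7
  (0, 0) → Z = 0

The minimum is at (0, 7). Substituting into each constraint, equality holds for (2) and (4); the remaining constraints have slack.

(2) and (4)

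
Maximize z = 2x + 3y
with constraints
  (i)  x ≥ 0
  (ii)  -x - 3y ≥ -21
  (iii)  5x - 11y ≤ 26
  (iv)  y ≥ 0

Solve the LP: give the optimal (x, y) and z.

x = 309/26, y = 79/26, maximum z = 855/26

Corner points and z = 2x + 3y:
  (0, 7) → z = 21
  (0, 0) → z = 0
  (309/26, 79/26) → z = 855/26
  (26/5, 0) → z = 52/5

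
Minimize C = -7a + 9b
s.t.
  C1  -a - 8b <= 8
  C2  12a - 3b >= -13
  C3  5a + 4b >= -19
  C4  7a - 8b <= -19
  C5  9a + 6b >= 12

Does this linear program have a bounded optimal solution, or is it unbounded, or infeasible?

Feasible corners and C = -7a + 9b:
  (-14/33, 29/11) → C = 881/33
  (-3/19, 85/38) → C = 807/38
The feasible region has finitely many vertices and no improving ray; the minimum is 807/38 at (-3/19, 85/38).

bounded optimum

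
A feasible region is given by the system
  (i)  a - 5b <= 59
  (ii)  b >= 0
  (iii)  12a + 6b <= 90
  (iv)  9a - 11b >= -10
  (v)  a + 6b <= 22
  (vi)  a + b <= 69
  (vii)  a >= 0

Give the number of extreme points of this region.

5

Intersecting each pair of boundary lines and keeping only the points that satisfy every inequality leaves:
  (15/2, 0)
  (0, 0)
  (68/11, 29/11)
  (14/5, 16/5)
  (0, 10/11)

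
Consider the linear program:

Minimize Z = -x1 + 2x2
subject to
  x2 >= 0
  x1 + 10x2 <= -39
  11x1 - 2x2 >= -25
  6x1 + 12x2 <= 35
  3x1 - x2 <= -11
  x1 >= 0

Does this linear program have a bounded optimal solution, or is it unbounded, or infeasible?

infeasible

The boundaries 3x1 - x2 = -11 and x1 = 0 meet at (0, 11), but that point violates x1 + 10x2 ≤ -39. Every candidate vertex is excluded by some other constraint, so the feasible region is empty.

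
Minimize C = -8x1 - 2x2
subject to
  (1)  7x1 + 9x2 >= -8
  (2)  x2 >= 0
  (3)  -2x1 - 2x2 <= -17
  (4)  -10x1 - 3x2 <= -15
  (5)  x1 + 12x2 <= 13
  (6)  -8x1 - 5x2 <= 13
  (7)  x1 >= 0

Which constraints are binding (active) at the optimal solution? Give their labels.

(2) and (5)

Vertices and C = -8x1 - 2x2:
  (17/2, 0) → C = -68
  (13, 0) → C = -104
  (89/11, 9/22) → C = -721/11

The minimum is at (13, 0). Substituting into each constraint, equality holds for (2) and (5); the remaining constraints have slack.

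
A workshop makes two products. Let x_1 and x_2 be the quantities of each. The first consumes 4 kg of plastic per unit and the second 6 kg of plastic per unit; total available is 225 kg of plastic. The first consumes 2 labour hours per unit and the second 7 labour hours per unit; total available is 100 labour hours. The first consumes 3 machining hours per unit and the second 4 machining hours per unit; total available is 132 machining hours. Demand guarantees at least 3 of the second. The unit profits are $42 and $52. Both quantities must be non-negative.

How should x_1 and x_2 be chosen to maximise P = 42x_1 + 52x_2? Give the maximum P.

Feasible corners and P = 42x_1 + 52x_2:
  (0, 100/7) → P = 5200/7
  (0, 3) → P = 156
  (79/2, 3) → P = 1815

The binding constraints are 2x_1 + 7x_2 = 100 and x_2 = 3.
Solving simultaneously gives x_1 = 79/2, x_2 = 3.

x_1 = 79/2, x_2 = 3, maximum P = 1815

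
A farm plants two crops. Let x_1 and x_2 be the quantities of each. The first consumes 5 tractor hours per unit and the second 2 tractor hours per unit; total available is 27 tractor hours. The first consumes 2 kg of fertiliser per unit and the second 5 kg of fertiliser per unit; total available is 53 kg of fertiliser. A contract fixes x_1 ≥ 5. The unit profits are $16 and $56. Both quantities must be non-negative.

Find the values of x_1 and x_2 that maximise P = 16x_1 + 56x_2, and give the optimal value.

Extreme points and P = 16x_1 + 56x_2:
  (27/5, 0) → P = 432/5
  (5, 0) → P = 80
  (5, 1) → P = 136

The binding constraints are 5x_1 + 2x_2 = 27 and x_1 = 5.
Solving simultaneously gives x_1 = 5, x_2 = 1.

x_1 = 5, x_2 = 1, maximum P = 136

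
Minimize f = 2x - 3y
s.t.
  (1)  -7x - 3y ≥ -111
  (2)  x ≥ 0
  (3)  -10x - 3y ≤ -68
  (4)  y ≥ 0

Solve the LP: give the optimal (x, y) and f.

Extreme points and f = 2x - 3y:
  (0, 37) → f = -111
  (111/7, 0) → f = 222/7
  (0, 68/3) → f = -68
  (34/5, 0) → f = 68/5

At the optimal vertex, -7x - 3y = -111 and x = 0.
Solving simultaneously gives x = 0, y = 37.

x = 0, y = 37, minimum f = -111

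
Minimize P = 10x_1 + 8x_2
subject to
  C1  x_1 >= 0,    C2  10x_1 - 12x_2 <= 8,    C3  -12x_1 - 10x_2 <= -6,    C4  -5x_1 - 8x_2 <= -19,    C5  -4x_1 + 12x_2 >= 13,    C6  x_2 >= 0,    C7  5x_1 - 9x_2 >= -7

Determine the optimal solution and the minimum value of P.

x_1 = 11/8, x_2 = 37/24, minimum P = 313/12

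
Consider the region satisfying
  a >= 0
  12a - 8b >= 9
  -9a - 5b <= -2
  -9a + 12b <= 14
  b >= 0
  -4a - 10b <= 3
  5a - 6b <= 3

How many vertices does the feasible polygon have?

3

The feasible vertices (each the meet of two boundaries and inside every other half-plane) are:
  (55/18, 83/24)
  (15/16, 9/32)
  (20, 97/6)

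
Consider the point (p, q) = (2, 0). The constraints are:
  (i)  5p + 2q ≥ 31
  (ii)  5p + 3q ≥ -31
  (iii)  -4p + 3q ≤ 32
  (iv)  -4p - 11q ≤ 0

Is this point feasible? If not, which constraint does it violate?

Constraint (i): 5p + 2q = 10, which is not ≥ 31. All other constraints are satisfied.

not feasible — violates (i)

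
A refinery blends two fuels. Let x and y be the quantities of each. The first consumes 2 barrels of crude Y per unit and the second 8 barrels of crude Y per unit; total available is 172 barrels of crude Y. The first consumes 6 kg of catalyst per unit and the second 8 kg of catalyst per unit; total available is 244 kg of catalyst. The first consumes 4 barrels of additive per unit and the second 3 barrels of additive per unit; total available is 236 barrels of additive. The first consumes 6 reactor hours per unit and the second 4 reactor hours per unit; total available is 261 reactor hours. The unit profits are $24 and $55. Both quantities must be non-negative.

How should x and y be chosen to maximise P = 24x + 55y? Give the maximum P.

Vertices and P = 24x + 55y:
  (0, 0) → P = 0
  (0, 43/2) → P = 2365/2
  (122/3, 0) → P = 976
  (18, 17) → P = 1367

At the optimal vertex, 2x + 8y = 172 and 6x + 8y = 244.
Solving simultaneously gives x = 18, y = 17.

x = 18, y = 17, maximum P = 1367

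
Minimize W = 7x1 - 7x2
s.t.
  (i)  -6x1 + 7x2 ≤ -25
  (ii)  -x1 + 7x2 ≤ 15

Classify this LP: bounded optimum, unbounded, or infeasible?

From the feasible point (8, 23/7), moving in the direction (-7, -6) keeps every constraint satisfied while W decreases without bound.

unbounded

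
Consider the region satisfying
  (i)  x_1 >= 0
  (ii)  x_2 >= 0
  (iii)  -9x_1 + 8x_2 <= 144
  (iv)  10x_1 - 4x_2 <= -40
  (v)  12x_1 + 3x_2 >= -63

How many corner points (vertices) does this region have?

Pairwise boundary intersections that survive every other constraint:
  (0, 18)
  (0, 10)
  (64/11, 270/11)

3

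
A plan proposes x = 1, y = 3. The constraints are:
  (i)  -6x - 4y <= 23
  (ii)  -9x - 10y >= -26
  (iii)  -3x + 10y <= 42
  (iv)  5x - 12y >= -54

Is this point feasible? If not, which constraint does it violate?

Constraint (ii): -9x - 10y = -39, which is not ≥ -26. All other constraints are satisfied.

not feasible — violates (ii)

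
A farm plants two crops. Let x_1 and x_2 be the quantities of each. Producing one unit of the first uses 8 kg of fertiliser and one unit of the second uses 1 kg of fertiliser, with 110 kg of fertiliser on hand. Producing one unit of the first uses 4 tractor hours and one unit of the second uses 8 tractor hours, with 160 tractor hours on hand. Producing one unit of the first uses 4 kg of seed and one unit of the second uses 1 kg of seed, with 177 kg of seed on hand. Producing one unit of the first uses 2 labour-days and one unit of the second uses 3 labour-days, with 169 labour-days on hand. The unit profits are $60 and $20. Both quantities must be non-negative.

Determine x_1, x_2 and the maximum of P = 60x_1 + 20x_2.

x_1 = 12, x_2 = 14, maximum P = 1000

Vertices and P = 60x_1 + 20x_2:
  (0, 0) → P = 0
  (0, 20) → P = 400
  (55/4, 0) → P = 825
  (12, 14) → P = 1000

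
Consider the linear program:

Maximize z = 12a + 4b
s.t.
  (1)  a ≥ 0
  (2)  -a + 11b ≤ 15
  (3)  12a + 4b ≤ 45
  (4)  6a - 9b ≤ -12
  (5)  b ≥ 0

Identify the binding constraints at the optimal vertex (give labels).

(2) and (4)

Vertices and z = 12a + 4b:
  (0, 15/11) → z = 60/11
  (0, 4/3) → z = 16/3
  (1/19, 26/19) → z = 116/19

The maximum is at (1/19, 26/19). Substituting into each constraint, equality holds for (2) and (4); the remaining constraints have slack.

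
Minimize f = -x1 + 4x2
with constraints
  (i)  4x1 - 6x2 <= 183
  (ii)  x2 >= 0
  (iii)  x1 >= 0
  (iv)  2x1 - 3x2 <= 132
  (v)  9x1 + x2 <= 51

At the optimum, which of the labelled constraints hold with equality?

(ii) and (v)

Corner points and f = -x1 + 4x2:
  (0, 0) → f = 0
  (17/3, 0) → f = -17/3
  (0, 51) → f = 204

The minimum is at (17/3, 0). Substituting into each constraint, equality holds for (ii) and (v); the remaining constraints have slack.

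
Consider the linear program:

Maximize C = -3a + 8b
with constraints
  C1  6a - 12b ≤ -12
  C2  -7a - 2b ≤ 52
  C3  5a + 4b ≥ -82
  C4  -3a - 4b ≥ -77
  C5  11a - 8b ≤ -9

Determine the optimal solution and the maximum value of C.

The binding constraints are -7a - 2b = 52 and -3a - 4b = -77.
Solving simultaneously gives a = -181/11, b = 695/22.

a = -181/11, b = 695/22, maximum C = 3323/11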